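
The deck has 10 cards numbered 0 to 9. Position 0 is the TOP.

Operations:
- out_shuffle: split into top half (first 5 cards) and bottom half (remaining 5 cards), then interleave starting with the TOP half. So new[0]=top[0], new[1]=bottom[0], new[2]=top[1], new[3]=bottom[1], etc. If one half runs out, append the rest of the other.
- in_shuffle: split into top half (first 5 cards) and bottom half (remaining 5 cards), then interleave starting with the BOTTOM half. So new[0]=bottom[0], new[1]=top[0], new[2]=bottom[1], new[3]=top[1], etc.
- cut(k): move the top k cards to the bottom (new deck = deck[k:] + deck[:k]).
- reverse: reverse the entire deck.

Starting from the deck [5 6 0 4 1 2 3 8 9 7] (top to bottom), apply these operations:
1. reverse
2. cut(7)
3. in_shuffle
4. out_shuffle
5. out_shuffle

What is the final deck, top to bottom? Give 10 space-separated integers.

After op 1 (reverse): [7 9 8 3 2 1 4 0 6 5]
After op 2 (cut(7)): [0 6 5 7 9 8 3 2 1 4]
After op 3 (in_shuffle): [8 0 3 6 2 5 1 7 4 9]
After op 4 (out_shuffle): [8 5 0 1 3 7 6 4 2 9]
After op 5 (out_shuffle): [8 7 5 6 0 4 1 2 3 9]

Answer: 8 7 5 6 0 4 1 2 3 9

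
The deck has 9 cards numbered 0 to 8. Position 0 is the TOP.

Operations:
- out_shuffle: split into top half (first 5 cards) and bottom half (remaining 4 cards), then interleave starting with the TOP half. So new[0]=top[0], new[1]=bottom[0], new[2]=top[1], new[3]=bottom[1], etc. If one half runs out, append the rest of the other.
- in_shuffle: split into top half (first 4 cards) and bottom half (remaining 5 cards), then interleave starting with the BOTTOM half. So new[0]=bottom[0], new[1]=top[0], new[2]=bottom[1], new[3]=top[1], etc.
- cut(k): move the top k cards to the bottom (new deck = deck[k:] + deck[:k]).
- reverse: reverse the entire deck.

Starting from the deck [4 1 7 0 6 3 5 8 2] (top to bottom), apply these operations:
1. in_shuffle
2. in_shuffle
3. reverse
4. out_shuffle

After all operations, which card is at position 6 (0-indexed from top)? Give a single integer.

Answer: 3

Derivation:
After op 1 (in_shuffle): [6 4 3 1 5 7 8 0 2]
After op 2 (in_shuffle): [5 6 7 4 8 3 0 1 2]
After op 3 (reverse): [2 1 0 3 8 4 7 6 5]
After op 4 (out_shuffle): [2 4 1 7 0 6 3 5 8]
Position 6: card 3.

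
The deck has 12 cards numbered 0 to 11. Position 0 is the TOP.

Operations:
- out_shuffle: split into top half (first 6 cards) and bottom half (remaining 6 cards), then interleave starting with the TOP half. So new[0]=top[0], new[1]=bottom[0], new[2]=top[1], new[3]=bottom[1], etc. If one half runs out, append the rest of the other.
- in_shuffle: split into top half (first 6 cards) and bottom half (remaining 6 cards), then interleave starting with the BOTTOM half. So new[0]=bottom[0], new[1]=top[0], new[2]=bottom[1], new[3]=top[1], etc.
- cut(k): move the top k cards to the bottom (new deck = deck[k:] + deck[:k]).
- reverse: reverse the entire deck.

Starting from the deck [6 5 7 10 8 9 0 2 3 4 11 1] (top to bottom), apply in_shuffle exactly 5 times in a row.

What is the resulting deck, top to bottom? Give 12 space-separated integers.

After op 1 (in_shuffle): [0 6 2 5 3 7 4 10 11 8 1 9]
After op 2 (in_shuffle): [4 0 10 6 11 2 8 5 1 3 9 7]
After op 3 (in_shuffle): [8 4 5 0 1 10 3 6 9 11 7 2]
After op 4 (in_shuffle): [3 8 6 4 9 5 11 0 7 1 2 10]
After op 5 (in_shuffle): [11 3 0 8 7 6 1 4 2 9 10 5]

Answer: 11 3 0 8 7 6 1 4 2 9 10 5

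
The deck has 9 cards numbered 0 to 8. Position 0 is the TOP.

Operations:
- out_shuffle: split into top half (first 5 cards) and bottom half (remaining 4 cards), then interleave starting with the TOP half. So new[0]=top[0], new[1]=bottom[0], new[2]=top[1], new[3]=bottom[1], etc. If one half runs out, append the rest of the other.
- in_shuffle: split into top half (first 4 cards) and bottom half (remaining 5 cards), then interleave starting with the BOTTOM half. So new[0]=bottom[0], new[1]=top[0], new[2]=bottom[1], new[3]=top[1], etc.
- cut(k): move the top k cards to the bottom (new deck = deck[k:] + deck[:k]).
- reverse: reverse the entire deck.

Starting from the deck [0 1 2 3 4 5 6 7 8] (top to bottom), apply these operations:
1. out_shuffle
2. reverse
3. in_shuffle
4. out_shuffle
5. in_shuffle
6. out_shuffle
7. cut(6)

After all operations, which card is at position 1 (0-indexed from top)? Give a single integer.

Answer: 1

Derivation:
After op 1 (out_shuffle): [0 5 1 6 2 7 3 8 4]
After op 2 (reverse): [4 8 3 7 2 6 1 5 0]
After op 3 (in_shuffle): [2 4 6 8 1 3 5 7 0]
After op 4 (out_shuffle): [2 3 4 5 6 7 8 0 1]
After op 5 (in_shuffle): [6 2 7 3 8 4 0 5 1]
After op 6 (out_shuffle): [6 4 2 0 7 5 3 1 8]
After op 7 (cut(6)): [3 1 8 6 4 2 0 7 5]
Position 1: card 1.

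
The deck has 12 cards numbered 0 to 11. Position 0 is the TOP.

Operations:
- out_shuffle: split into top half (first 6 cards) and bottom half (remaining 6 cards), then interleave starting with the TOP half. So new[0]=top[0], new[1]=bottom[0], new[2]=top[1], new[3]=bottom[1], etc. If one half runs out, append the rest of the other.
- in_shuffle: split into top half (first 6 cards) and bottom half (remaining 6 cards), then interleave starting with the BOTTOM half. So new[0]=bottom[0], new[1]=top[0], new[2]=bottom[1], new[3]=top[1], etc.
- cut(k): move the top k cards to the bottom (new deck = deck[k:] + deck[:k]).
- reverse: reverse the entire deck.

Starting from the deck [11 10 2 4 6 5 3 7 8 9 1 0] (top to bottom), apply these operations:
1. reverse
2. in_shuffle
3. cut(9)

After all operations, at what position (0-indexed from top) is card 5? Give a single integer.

After op 1 (reverse): [0 1 9 8 7 3 5 6 4 2 10 11]
After op 2 (in_shuffle): [5 0 6 1 4 9 2 8 10 7 11 3]
After op 3 (cut(9)): [7 11 3 5 0 6 1 4 9 2 8 10]
Card 5 is at position 3.

Answer: 3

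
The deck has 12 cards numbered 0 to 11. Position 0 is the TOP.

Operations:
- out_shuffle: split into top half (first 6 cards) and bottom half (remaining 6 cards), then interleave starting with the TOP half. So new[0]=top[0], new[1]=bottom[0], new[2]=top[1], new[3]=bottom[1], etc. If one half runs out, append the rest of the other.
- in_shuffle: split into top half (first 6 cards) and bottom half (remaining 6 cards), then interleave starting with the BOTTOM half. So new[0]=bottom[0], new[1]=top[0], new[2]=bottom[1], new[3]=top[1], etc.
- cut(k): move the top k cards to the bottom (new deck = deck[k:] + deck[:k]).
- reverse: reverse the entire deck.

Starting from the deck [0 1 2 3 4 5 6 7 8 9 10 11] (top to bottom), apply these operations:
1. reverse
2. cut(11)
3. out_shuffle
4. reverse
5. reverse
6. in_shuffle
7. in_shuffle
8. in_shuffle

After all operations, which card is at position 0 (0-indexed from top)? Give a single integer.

Answer: 10

Derivation:
After op 1 (reverse): [11 10 9 8 7 6 5 4 3 2 1 0]
After op 2 (cut(11)): [0 11 10 9 8 7 6 5 4 3 2 1]
After op 3 (out_shuffle): [0 6 11 5 10 4 9 3 8 2 7 1]
After op 4 (reverse): [1 7 2 8 3 9 4 10 5 11 6 0]
After op 5 (reverse): [0 6 11 5 10 4 9 3 8 2 7 1]
After op 6 (in_shuffle): [9 0 3 6 8 11 2 5 7 10 1 4]
After op 7 (in_shuffle): [2 9 5 0 7 3 10 6 1 8 4 11]
After op 8 (in_shuffle): [10 2 6 9 1 5 8 0 4 7 11 3]
Position 0: card 10.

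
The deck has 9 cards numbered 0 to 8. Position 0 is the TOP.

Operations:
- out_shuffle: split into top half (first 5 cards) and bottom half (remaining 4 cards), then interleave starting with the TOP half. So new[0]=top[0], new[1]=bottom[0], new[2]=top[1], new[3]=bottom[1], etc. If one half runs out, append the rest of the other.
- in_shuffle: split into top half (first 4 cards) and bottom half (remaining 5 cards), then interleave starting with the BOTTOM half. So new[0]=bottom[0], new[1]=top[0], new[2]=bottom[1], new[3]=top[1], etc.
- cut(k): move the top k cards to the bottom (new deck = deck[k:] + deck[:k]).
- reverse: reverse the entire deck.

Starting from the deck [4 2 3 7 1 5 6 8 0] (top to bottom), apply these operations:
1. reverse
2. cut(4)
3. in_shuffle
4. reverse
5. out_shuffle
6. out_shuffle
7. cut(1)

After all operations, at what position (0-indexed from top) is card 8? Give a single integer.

After op 1 (reverse): [0 8 6 5 1 7 3 2 4]
After op 2 (cut(4)): [1 7 3 2 4 0 8 6 5]
After op 3 (in_shuffle): [4 1 0 7 8 3 6 2 5]
After op 4 (reverse): [5 2 6 3 8 7 0 1 4]
After op 5 (out_shuffle): [5 7 2 0 6 1 3 4 8]
After op 6 (out_shuffle): [5 1 7 3 2 4 0 8 6]
After op 7 (cut(1)): [1 7 3 2 4 0 8 6 5]
Card 8 is at position 6.

Answer: 6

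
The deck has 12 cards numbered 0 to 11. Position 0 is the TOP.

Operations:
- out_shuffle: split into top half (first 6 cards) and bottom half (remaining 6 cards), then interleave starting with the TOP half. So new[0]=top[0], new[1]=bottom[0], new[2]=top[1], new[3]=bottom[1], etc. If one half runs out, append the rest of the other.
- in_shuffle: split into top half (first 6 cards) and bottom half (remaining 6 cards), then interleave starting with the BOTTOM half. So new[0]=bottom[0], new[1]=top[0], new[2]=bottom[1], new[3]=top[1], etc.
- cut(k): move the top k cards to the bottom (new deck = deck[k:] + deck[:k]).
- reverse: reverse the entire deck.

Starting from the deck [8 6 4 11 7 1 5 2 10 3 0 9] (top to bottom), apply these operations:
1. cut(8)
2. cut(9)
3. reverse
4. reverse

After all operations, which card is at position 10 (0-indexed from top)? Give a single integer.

Answer: 11

Derivation:
After op 1 (cut(8)): [10 3 0 9 8 6 4 11 7 1 5 2]
After op 2 (cut(9)): [1 5 2 10 3 0 9 8 6 4 11 7]
After op 3 (reverse): [7 11 4 6 8 9 0 3 10 2 5 1]
After op 4 (reverse): [1 5 2 10 3 0 9 8 6 4 11 7]
Position 10: card 11.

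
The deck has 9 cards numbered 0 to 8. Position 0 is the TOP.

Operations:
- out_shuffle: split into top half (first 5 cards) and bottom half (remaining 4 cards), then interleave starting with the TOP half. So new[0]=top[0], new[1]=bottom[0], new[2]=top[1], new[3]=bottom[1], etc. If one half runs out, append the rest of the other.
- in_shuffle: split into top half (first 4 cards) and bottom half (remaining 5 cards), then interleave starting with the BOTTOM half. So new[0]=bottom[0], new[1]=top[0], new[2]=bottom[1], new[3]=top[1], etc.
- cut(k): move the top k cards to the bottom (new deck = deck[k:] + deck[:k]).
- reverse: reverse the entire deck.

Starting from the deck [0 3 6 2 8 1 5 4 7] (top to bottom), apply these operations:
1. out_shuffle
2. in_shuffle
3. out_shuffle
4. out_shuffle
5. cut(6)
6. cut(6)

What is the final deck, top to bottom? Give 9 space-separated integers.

After op 1 (out_shuffle): [0 1 3 5 6 4 2 7 8]
After op 2 (in_shuffle): [6 0 4 1 2 3 7 5 8]
After op 3 (out_shuffle): [6 3 0 7 4 5 1 8 2]
After op 4 (out_shuffle): [6 5 3 1 0 8 7 2 4]
After op 5 (cut(6)): [7 2 4 6 5 3 1 0 8]
After op 6 (cut(6)): [1 0 8 7 2 4 6 5 3]

Answer: 1 0 8 7 2 4 6 5 3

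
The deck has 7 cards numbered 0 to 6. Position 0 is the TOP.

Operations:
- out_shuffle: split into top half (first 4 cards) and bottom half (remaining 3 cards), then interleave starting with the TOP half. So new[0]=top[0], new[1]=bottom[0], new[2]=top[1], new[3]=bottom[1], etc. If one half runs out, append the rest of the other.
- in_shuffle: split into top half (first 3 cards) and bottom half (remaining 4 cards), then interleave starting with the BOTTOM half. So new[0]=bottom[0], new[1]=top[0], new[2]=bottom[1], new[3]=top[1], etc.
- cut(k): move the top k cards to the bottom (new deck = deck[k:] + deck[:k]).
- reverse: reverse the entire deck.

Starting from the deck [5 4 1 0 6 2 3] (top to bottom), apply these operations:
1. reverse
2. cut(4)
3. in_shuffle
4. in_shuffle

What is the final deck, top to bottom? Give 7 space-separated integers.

Answer: 4 3 6 1 5 2 0

Derivation:
After op 1 (reverse): [3 2 6 0 1 4 5]
After op 2 (cut(4)): [1 4 5 3 2 6 0]
After op 3 (in_shuffle): [3 1 2 4 6 5 0]
After op 4 (in_shuffle): [4 3 6 1 5 2 0]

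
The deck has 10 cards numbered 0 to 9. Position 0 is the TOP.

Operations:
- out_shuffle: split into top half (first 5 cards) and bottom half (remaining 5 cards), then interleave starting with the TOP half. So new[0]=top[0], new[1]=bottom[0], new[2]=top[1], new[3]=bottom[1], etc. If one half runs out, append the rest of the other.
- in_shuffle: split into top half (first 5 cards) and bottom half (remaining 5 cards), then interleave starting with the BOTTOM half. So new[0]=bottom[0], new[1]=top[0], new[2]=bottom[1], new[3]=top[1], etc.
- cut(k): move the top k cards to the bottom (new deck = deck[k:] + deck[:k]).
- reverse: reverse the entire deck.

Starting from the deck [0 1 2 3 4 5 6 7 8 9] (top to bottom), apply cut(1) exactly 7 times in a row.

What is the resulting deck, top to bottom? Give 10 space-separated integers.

Answer: 7 8 9 0 1 2 3 4 5 6

Derivation:
After op 1 (cut(1)): [1 2 3 4 5 6 7 8 9 0]
After op 2 (cut(1)): [2 3 4 5 6 7 8 9 0 1]
After op 3 (cut(1)): [3 4 5 6 7 8 9 0 1 2]
After op 4 (cut(1)): [4 5 6 7 8 9 0 1 2 3]
After op 5 (cut(1)): [5 6 7 8 9 0 1 2 3 4]
After op 6 (cut(1)): [6 7 8 9 0 1 2 3 4 5]
After op 7 (cut(1)): [7 8 9 0 1 2 3 4 5 6]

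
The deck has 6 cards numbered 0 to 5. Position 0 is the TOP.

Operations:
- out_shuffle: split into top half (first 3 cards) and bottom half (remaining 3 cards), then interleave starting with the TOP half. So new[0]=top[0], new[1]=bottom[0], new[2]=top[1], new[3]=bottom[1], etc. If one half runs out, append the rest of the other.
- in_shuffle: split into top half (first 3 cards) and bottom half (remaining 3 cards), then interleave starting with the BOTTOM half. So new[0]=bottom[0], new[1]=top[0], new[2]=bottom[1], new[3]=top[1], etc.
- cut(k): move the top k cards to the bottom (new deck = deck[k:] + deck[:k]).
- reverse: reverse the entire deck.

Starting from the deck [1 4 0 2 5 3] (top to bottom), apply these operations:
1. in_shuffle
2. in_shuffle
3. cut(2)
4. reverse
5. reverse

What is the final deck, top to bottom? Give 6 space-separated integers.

Answer: 3 1 0 5 4 2

Derivation:
After op 1 (in_shuffle): [2 1 5 4 3 0]
After op 2 (in_shuffle): [4 2 3 1 0 5]
After op 3 (cut(2)): [3 1 0 5 4 2]
After op 4 (reverse): [2 4 5 0 1 3]
After op 5 (reverse): [3 1 0 5 4 2]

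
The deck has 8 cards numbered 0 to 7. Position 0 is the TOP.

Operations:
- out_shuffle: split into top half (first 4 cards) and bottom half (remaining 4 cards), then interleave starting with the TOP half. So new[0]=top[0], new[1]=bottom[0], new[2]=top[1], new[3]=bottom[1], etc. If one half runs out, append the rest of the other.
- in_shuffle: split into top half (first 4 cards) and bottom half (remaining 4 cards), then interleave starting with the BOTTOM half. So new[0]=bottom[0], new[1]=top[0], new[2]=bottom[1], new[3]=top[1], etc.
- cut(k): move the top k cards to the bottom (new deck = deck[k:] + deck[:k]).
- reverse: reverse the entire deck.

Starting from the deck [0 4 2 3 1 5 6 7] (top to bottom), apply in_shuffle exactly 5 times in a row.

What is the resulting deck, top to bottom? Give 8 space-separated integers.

After op 1 (in_shuffle): [1 0 5 4 6 2 7 3]
After op 2 (in_shuffle): [6 1 2 0 7 5 3 4]
After op 3 (in_shuffle): [7 6 5 1 3 2 4 0]
After op 4 (in_shuffle): [3 7 2 6 4 5 0 1]
After op 5 (in_shuffle): [4 3 5 7 0 2 1 6]

Answer: 4 3 5 7 0 2 1 6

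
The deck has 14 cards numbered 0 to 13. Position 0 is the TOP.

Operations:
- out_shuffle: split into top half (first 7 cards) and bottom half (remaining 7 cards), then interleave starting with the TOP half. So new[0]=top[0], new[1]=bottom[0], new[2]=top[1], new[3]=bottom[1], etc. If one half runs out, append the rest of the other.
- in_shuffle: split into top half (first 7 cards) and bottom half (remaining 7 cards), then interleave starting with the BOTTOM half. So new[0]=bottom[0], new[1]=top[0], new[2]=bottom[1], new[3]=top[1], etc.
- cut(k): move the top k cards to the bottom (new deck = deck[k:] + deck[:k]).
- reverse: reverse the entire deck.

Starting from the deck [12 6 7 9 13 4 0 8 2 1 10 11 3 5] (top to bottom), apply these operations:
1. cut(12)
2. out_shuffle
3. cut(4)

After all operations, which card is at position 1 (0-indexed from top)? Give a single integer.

Answer: 8

Derivation:
After op 1 (cut(12)): [3 5 12 6 7 9 13 4 0 8 2 1 10 11]
After op 2 (out_shuffle): [3 4 5 0 12 8 6 2 7 1 9 10 13 11]
After op 3 (cut(4)): [12 8 6 2 7 1 9 10 13 11 3 4 5 0]
Position 1: card 8.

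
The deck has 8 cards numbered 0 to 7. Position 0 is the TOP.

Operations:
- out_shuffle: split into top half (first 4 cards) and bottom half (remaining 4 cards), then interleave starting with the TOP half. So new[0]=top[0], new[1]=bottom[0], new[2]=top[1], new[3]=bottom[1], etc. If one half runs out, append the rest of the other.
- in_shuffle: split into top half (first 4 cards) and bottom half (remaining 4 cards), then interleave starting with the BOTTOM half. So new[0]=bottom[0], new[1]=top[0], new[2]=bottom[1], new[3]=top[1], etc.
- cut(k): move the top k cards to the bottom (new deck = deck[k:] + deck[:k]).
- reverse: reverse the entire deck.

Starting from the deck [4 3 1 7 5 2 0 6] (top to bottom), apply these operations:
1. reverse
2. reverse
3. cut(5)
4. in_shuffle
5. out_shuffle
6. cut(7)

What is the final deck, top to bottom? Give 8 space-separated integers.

Answer: 4 3 7 2 6 1 5 0

Derivation:
After op 1 (reverse): [6 0 2 5 7 1 3 4]
After op 2 (reverse): [4 3 1 7 5 2 0 6]
After op 3 (cut(5)): [2 0 6 4 3 1 7 5]
After op 4 (in_shuffle): [3 2 1 0 7 6 5 4]
After op 5 (out_shuffle): [3 7 2 6 1 5 0 4]
After op 6 (cut(7)): [4 3 7 2 6 1 5 0]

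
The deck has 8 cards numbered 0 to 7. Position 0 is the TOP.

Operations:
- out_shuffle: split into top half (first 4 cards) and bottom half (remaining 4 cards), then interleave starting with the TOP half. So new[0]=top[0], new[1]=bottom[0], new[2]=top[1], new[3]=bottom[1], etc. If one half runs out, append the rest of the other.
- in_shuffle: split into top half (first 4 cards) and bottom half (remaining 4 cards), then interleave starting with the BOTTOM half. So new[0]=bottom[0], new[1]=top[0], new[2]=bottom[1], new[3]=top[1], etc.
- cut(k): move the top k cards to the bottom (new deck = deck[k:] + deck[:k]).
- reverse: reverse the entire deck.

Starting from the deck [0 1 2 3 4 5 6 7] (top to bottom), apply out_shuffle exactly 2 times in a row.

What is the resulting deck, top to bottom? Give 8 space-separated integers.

Answer: 0 2 4 6 1 3 5 7

Derivation:
After op 1 (out_shuffle): [0 4 1 5 2 6 3 7]
After op 2 (out_shuffle): [0 2 4 6 1 3 5 7]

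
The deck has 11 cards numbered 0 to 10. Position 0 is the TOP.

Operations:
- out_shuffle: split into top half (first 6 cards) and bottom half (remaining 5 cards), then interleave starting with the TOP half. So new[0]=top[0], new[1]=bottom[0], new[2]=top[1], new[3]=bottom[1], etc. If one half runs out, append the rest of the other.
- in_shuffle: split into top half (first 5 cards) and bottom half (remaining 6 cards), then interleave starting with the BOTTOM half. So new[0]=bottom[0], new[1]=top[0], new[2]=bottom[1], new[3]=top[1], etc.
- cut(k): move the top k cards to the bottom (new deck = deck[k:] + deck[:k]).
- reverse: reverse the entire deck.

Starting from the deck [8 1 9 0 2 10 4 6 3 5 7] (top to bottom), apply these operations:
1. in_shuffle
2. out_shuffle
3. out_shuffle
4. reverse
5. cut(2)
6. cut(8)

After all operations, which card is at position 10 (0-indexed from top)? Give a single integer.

After op 1 (in_shuffle): [10 8 4 1 6 9 3 0 5 2 7]
After op 2 (out_shuffle): [10 3 8 0 4 5 1 2 6 7 9]
After op 3 (out_shuffle): [10 1 3 2 8 6 0 7 4 9 5]
After op 4 (reverse): [5 9 4 7 0 6 8 2 3 1 10]
After op 5 (cut(2)): [4 7 0 6 8 2 3 1 10 5 9]
After op 6 (cut(8)): [10 5 9 4 7 0 6 8 2 3 1]
Position 10: card 1.

Answer: 1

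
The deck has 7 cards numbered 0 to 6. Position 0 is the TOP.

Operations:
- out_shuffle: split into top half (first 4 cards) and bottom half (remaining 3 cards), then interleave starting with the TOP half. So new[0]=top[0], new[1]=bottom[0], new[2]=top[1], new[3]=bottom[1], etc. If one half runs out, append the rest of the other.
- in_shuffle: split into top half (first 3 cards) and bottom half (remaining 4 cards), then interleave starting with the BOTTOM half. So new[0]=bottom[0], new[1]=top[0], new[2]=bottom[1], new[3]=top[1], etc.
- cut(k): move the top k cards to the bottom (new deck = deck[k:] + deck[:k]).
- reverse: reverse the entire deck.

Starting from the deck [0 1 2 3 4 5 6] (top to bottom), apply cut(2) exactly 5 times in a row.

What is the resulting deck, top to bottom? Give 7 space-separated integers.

After op 1 (cut(2)): [2 3 4 5 6 0 1]
After op 2 (cut(2)): [4 5 6 0 1 2 3]
After op 3 (cut(2)): [6 0 1 2 3 4 5]
After op 4 (cut(2)): [1 2 3 4 5 6 0]
After op 5 (cut(2)): [3 4 5 6 0 1 2]

Answer: 3 4 5 6 0 1 2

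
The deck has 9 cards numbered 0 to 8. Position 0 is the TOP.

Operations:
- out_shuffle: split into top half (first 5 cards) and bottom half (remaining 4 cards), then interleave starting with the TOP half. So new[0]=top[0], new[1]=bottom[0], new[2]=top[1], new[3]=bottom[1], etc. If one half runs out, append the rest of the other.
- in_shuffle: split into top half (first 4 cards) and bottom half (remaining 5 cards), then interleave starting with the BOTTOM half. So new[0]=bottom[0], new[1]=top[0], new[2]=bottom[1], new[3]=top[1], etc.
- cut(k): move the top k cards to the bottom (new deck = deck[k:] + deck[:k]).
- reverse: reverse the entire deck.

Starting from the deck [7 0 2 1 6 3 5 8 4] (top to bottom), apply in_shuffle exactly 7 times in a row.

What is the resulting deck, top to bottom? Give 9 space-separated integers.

Answer: 6 7 3 0 5 2 8 1 4

Derivation:
After op 1 (in_shuffle): [6 7 3 0 5 2 8 1 4]
After op 2 (in_shuffle): [5 6 2 7 8 3 1 0 4]
After op 3 (in_shuffle): [8 5 3 6 1 2 0 7 4]
After op 4 (in_shuffle): [1 8 2 5 0 3 7 6 4]
After op 5 (in_shuffle): [0 1 3 8 7 2 6 5 4]
After op 6 (in_shuffle): [7 0 2 1 6 3 5 8 4]
After op 7 (in_shuffle): [6 7 3 0 5 2 8 1 4]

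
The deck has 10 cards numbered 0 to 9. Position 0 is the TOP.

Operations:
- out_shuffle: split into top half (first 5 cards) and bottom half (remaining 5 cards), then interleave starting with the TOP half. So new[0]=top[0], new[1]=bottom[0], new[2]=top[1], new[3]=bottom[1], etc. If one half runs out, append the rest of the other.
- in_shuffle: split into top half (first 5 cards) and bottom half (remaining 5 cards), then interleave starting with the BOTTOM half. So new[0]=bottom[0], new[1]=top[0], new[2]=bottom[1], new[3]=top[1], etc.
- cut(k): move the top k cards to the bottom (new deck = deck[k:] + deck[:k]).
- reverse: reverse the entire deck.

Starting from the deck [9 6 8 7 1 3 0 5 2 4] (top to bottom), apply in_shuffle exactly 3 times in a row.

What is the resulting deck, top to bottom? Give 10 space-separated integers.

Answer: 0 8 4 3 6 2 1 9 5 7

Derivation:
After op 1 (in_shuffle): [3 9 0 6 5 8 2 7 4 1]
After op 2 (in_shuffle): [8 3 2 9 7 0 4 6 1 5]
After op 3 (in_shuffle): [0 8 4 3 6 2 1 9 5 7]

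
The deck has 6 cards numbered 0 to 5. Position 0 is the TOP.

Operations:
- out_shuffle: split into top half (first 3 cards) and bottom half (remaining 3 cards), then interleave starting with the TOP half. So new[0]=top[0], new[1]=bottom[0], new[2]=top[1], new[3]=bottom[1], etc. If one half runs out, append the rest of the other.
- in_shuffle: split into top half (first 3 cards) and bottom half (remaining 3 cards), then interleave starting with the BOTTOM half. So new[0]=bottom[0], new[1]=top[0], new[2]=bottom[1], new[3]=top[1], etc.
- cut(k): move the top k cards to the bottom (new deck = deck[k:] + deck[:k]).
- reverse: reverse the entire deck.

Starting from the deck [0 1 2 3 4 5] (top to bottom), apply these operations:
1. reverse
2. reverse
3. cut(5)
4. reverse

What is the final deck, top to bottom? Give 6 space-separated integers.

After op 1 (reverse): [5 4 3 2 1 0]
After op 2 (reverse): [0 1 2 3 4 5]
After op 3 (cut(5)): [5 0 1 2 3 4]
After op 4 (reverse): [4 3 2 1 0 5]

Answer: 4 3 2 1 0 5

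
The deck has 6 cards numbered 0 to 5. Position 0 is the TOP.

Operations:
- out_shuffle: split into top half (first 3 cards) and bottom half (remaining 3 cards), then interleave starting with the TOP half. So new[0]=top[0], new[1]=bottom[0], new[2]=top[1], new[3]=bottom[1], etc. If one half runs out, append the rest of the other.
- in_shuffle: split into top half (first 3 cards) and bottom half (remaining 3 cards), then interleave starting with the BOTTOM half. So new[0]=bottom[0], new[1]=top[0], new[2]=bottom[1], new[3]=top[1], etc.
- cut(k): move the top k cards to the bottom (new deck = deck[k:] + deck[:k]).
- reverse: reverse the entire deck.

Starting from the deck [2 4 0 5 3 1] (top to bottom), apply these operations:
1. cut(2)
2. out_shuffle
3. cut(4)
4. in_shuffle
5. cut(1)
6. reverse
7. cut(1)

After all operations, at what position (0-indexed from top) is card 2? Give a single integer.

Answer: 1

Derivation:
After op 1 (cut(2)): [0 5 3 1 2 4]
After op 2 (out_shuffle): [0 1 5 2 3 4]
After op 3 (cut(4)): [3 4 0 1 5 2]
After op 4 (in_shuffle): [1 3 5 4 2 0]
After op 5 (cut(1)): [3 5 4 2 0 1]
After op 6 (reverse): [1 0 2 4 5 3]
After op 7 (cut(1)): [0 2 4 5 3 1]
Card 2 is at position 1.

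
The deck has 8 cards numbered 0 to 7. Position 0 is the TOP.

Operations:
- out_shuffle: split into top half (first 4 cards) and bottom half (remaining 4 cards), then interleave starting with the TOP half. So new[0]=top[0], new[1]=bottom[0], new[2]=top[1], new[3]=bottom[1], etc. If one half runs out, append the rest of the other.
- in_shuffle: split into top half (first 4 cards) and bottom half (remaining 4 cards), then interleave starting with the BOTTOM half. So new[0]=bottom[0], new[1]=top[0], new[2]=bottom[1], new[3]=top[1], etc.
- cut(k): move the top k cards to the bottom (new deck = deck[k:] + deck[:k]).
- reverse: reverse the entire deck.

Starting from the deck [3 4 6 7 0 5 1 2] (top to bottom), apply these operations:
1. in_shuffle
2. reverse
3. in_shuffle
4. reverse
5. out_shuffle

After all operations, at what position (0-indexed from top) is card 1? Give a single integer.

Answer: 0

Derivation:
After op 1 (in_shuffle): [0 3 5 4 1 6 2 7]
After op 2 (reverse): [7 2 6 1 4 5 3 0]
After op 3 (in_shuffle): [4 7 5 2 3 6 0 1]
After op 4 (reverse): [1 0 6 3 2 5 7 4]
After op 5 (out_shuffle): [1 2 0 5 6 7 3 4]
Card 1 is at position 0.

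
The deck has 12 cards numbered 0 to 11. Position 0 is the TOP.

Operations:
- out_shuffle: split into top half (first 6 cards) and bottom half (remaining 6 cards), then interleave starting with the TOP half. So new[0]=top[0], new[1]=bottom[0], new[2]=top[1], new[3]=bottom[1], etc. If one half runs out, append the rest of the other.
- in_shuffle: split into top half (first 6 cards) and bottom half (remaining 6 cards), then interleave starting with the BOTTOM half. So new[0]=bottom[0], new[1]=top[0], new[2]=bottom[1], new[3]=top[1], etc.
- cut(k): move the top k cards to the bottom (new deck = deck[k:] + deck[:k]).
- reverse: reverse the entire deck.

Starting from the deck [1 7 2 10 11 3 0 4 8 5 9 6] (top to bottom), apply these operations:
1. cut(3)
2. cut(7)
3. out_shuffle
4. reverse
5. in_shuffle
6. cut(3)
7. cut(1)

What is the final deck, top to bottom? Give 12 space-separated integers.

After op 1 (cut(3)): [10 11 3 0 4 8 5 9 6 1 7 2]
After op 2 (cut(7)): [9 6 1 7 2 10 11 3 0 4 8 5]
After op 3 (out_shuffle): [9 11 6 3 1 0 7 4 2 8 10 5]
After op 4 (reverse): [5 10 8 2 4 7 0 1 3 6 11 9]
After op 5 (in_shuffle): [0 5 1 10 3 8 6 2 11 4 9 7]
After op 6 (cut(3)): [10 3 8 6 2 11 4 9 7 0 5 1]
After op 7 (cut(1)): [3 8 6 2 11 4 9 7 0 5 1 10]

Answer: 3 8 6 2 11 4 9 7 0 5 1 10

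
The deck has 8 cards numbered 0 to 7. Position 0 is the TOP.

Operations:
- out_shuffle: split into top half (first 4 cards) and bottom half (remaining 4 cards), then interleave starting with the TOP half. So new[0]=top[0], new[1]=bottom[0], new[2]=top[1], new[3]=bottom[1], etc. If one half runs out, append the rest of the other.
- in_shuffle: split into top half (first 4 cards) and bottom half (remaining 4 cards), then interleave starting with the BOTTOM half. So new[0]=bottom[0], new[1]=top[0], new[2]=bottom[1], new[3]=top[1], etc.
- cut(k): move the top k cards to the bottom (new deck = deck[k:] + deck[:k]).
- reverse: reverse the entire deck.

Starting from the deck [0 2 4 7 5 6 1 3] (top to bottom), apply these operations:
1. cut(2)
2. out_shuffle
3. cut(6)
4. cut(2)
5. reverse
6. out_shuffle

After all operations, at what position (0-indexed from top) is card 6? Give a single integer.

Answer: 2

Derivation:
After op 1 (cut(2)): [4 7 5 6 1 3 0 2]
After op 2 (out_shuffle): [4 1 7 3 5 0 6 2]
After op 3 (cut(6)): [6 2 4 1 7 3 5 0]
After op 4 (cut(2)): [4 1 7 3 5 0 6 2]
After op 5 (reverse): [2 6 0 5 3 7 1 4]
After op 6 (out_shuffle): [2 3 6 7 0 1 5 4]
Card 6 is at position 2.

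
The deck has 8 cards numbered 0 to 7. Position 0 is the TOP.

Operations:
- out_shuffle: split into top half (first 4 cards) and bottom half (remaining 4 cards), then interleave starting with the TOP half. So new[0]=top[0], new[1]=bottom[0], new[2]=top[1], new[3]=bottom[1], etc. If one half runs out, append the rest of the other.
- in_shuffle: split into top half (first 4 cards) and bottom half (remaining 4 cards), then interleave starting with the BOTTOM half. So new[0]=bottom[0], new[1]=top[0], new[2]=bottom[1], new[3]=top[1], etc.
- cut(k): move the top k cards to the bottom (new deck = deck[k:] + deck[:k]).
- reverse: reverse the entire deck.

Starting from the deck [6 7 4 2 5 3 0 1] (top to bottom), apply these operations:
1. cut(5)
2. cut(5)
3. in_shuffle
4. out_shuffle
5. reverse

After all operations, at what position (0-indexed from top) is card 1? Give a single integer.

After op 1 (cut(5)): [3 0 1 6 7 4 2 5]
After op 2 (cut(5)): [4 2 5 3 0 1 6 7]
After op 3 (in_shuffle): [0 4 1 2 6 5 7 3]
After op 4 (out_shuffle): [0 6 4 5 1 7 2 3]
After op 5 (reverse): [3 2 7 1 5 4 6 0]
Card 1 is at position 3.

Answer: 3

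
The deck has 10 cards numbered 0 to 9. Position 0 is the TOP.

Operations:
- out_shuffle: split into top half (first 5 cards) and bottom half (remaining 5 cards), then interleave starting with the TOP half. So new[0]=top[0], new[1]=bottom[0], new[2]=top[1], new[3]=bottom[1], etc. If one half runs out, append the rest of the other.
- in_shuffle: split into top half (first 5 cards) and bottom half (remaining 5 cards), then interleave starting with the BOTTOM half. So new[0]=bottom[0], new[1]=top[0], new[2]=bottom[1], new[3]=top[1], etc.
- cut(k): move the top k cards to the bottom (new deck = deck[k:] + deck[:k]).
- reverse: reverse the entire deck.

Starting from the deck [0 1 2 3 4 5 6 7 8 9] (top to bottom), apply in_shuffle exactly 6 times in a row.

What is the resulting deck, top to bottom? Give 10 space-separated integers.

Answer: 4 9 3 8 2 7 1 6 0 5

Derivation:
After op 1 (in_shuffle): [5 0 6 1 7 2 8 3 9 4]
After op 2 (in_shuffle): [2 5 8 0 3 6 9 1 4 7]
After op 3 (in_shuffle): [6 2 9 5 1 8 4 0 7 3]
After op 4 (in_shuffle): [8 6 4 2 0 9 7 5 3 1]
After op 5 (in_shuffle): [9 8 7 6 5 4 3 2 1 0]
After op 6 (in_shuffle): [4 9 3 8 2 7 1 6 0 5]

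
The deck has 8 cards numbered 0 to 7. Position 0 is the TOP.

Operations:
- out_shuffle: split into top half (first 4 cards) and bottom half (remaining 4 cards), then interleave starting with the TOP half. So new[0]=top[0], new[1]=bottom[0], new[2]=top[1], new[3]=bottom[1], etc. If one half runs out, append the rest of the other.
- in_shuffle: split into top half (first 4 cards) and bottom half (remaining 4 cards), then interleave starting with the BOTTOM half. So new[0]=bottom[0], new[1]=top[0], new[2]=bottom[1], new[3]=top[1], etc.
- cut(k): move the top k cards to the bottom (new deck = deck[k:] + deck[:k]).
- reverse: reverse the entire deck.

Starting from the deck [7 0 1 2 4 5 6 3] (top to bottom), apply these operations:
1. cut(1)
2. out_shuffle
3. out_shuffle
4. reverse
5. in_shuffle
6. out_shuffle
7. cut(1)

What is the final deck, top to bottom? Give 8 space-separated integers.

After op 1 (cut(1)): [0 1 2 4 5 6 3 7]
After op 2 (out_shuffle): [0 5 1 6 2 3 4 7]
After op 3 (out_shuffle): [0 2 5 3 1 4 6 7]
After op 4 (reverse): [7 6 4 1 3 5 2 0]
After op 5 (in_shuffle): [3 7 5 6 2 4 0 1]
After op 6 (out_shuffle): [3 2 7 4 5 0 6 1]
After op 7 (cut(1)): [2 7 4 5 0 6 1 3]

Answer: 2 7 4 5 0 6 1 3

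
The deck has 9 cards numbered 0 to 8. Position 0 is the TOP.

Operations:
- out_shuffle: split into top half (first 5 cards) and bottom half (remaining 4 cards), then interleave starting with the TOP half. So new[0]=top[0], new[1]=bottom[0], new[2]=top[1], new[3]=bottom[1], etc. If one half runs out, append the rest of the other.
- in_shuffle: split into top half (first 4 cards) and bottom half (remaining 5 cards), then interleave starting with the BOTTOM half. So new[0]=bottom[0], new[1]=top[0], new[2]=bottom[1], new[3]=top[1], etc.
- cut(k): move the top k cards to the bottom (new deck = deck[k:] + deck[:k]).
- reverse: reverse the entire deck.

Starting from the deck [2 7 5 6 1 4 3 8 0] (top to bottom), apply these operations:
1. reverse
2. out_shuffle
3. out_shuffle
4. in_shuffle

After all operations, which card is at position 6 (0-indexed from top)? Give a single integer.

Answer: 1

Derivation:
After op 1 (reverse): [0 8 3 4 1 6 5 7 2]
After op 2 (out_shuffle): [0 6 8 5 3 7 4 2 1]
After op 3 (out_shuffle): [0 7 6 4 8 2 5 1 3]
After op 4 (in_shuffle): [8 0 2 7 5 6 1 4 3]
Position 6: card 1.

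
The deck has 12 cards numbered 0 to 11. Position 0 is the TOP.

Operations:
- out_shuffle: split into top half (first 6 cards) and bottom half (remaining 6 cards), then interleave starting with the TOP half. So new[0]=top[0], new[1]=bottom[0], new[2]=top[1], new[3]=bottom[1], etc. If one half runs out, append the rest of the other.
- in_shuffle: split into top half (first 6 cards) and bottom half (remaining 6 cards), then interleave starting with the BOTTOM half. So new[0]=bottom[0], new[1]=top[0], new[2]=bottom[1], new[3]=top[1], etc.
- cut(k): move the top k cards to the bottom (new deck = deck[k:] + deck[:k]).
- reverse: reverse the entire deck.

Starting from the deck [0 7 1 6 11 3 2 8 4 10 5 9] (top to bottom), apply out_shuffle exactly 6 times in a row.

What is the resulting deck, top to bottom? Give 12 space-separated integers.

After op 1 (out_shuffle): [0 2 7 8 1 4 6 10 11 5 3 9]
After op 2 (out_shuffle): [0 6 2 10 7 11 8 5 1 3 4 9]
After op 3 (out_shuffle): [0 8 6 5 2 1 10 3 7 4 11 9]
After op 4 (out_shuffle): [0 10 8 3 6 7 5 4 2 11 1 9]
After op 5 (out_shuffle): [0 5 10 4 8 2 3 11 6 1 7 9]
After op 6 (out_shuffle): [0 3 5 11 10 6 4 1 8 7 2 9]

Answer: 0 3 5 11 10 6 4 1 8 7 2 9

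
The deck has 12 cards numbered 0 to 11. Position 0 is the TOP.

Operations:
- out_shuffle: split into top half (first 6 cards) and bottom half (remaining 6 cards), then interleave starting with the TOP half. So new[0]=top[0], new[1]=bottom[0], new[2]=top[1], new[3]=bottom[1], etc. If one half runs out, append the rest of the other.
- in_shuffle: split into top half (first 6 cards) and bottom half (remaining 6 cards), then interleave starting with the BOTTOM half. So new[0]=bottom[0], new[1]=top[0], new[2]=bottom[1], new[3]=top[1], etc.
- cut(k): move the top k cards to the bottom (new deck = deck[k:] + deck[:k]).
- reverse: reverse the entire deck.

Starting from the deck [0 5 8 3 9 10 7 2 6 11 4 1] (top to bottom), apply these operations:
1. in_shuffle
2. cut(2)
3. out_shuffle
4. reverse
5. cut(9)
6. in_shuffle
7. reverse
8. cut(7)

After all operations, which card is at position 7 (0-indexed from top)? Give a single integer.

Answer: 3

Derivation:
After op 1 (in_shuffle): [7 0 2 5 6 8 11 3 4 9 1 10]
After op 2 (cut(2)): [2 5 6 8 11 3 4 9 1 10 7 0]
After op 3 (out_shuffle): [2 4 5 9 6 1 8 10 11 7 3 0]
After op 4 (reverse): [0 3 7 11 10 8 1 6 9 5 4 2]
After op 5 (cut(9)): [5 4 2 0 3 7 11 10 8 1 6 9]
After op 6 (in_shuffle): [11 5 10 4 8 2 1 0 6 3 9 7]
After op 7 (reverse): [7 9 3 6 0 1 2 8 4 10 5 11]
After op 8 (cut(7)): [8 4 10 5 11 7 9 3 6 0 1 2]
Position 7: card 3.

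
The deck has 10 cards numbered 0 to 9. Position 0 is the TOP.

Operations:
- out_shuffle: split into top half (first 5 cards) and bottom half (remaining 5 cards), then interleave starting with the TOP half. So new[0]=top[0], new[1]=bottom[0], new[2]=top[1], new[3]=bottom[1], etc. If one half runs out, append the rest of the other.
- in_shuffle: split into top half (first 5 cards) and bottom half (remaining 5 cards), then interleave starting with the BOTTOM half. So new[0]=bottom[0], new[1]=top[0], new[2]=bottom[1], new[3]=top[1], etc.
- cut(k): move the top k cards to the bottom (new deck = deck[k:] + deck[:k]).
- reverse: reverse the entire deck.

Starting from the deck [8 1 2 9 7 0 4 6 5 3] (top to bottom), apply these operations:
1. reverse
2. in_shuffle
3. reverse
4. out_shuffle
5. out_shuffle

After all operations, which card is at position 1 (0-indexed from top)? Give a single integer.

After op 1 (reverse): [3 5 6 4 0 7 9 2 1 8]
After op 2 (in_shuffle): [7 3 9 5 2 6 1 4 8 0]
After op 3 (reverse): [0 8 4 1 6 2 5 9 3 7]
After op 4 (out_shuffle): [0 2 8 5 4 9 1 3 6 7]
After op 5 (out_shuffle): [0 9 2 1 8 3 5 6 4 7]
Position 1: card 9.

Answer: 9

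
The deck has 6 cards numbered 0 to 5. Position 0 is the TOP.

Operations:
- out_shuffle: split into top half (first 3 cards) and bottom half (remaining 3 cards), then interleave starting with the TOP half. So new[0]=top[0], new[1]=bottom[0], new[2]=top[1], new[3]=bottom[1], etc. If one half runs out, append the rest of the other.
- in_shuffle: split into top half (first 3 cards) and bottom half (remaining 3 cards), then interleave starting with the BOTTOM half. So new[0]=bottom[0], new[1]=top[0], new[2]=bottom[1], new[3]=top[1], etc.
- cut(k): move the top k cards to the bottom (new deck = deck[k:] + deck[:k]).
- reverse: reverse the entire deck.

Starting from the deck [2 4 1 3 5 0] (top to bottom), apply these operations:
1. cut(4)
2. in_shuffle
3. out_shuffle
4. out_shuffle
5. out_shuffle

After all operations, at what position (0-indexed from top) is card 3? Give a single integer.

Answer: 2

Derivation:
After op 1 (cut(4)): [5 0 2 4 1 3]
After op 2 (in_shuffle): [4 5 1 0 3 2]
After op 3 (out_shuffle): [4 0 5 3 1 2]
After op 4 (out_shuffle): [4 3 0 1 5 2]
After op 5 (out_shuffle): [4 1 3 5 0 2]
Card 3 is at position 2.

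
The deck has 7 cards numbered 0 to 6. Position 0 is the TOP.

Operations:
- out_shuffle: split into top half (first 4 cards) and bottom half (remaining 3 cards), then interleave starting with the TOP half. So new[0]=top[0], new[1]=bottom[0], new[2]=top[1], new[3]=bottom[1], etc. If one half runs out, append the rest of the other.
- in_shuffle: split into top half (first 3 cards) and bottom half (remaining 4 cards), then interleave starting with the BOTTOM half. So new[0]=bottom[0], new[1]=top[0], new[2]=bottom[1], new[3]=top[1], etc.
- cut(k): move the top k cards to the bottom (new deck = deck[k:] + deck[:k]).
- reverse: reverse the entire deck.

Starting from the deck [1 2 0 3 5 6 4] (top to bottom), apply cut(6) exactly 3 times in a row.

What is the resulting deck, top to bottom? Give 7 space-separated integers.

Answer: 5 6 4 1 2 0 3

Derivation:
After op 1 (cut(6)): [4 1 2 0 3 5 6]
After op 2 (cut(6)): [6 4 1 2 0 3 5]
After op 3 (cut(6)): [5 6 4 1 2 0 3]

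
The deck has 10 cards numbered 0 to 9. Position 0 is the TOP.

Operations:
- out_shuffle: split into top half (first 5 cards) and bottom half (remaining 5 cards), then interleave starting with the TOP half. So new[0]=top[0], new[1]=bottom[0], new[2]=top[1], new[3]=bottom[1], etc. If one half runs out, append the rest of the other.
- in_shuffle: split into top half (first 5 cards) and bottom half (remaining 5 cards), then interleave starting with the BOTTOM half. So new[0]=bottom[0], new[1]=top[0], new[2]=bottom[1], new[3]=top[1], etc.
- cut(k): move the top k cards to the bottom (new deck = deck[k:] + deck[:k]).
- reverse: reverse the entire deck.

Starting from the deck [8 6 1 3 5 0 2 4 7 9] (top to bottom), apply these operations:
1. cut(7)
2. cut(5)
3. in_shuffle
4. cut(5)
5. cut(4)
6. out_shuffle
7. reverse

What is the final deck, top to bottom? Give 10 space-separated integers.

After op 1 (cut(7)): [4 7 9 8 6 1 3 5 0 2]
After op 2 (cut(5)): [1 3 5 0 2 4 7 9 8 6]
After op 3 (in_shuffle): [4 1 7 3 9 5 8 0 6 2]
After op 4 (cut(5)): [5 8 0 6 2 4 1 7 3 9]
After op 5 (cut(4)): [2 4 1 7 3 9 5 8 0 6]
After op 6 (out_shuffle): [2 9 4 5 1 8 7 0 3 6]
After op 7 (reverse): [6 3 0 7 8 1 5 4 9 2]

Answer: 6 3 0 7 8 1 5 4 9 2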